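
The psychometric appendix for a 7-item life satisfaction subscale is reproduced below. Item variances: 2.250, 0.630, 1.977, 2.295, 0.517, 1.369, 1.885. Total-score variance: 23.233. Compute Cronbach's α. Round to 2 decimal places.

ΣVar(i) = 2.250 + 0.630 + 1.977 + 2.295 + 0.517 + 1.369 + 1.885 = 10.923
α = (k/(k−1))·(1 − ΣVar(i)/Var(T)) = (7/6)·(1 − 10.923/23.233) = 0.62

Cronbach's α = 0.62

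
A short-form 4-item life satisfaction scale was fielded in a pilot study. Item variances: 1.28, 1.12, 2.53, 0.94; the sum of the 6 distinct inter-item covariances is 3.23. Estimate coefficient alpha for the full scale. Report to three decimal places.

coefficient alpha = 0.699

ΣVar(i) = 1.28 + 1.12 + 2.53 + 0.94 = 5.87
Sum of distinct covariances = 3.23
σ²_total = ΣVar(i) + 2·Σcov = 5.87 + 2 × 3.23 = 12.33
α = (4/3)·(1 − 5.87/12.33) = 0.699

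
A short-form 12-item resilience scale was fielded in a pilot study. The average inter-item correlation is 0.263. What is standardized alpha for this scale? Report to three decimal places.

α = 0.811

Standardized α = k·r̄ / (1 + (k−1)·r̄) = 12 × 0.263 / (1 + 11 × 0.263)
  = 3.1560 / 3.8930 = 0.811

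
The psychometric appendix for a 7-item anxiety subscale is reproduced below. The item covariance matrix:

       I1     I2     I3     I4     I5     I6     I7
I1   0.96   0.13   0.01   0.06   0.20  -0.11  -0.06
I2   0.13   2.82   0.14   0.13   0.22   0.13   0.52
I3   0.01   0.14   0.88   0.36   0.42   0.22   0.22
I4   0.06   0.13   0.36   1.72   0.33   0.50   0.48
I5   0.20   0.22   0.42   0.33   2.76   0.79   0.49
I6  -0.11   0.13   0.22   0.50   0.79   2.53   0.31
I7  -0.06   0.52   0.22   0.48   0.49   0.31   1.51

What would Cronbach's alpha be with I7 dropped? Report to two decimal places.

Remaining items: I1, I2, I3, I4, I5, I6 (k = 6).
sum of item variances = 0.96 + 2.82 + 0.88 + 1.72 + 2.76 + 2.53 = 11.67
σ²_total = 11.67 + 2 × 3.53 = 18.73
α (item deleted) = (6/5)·(1 − 11.67/18.73) = 0.45

Cronbach's alpha = 0.45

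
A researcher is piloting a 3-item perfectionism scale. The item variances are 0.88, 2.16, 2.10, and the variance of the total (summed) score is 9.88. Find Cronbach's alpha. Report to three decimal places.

sum of item variances = 0.88 + 2.16 + 2.10 = 5.14
α = (k/(k−1))·(1 − sum of item variances/σ²_T) = (3/2)·(1 − 5.14/9.88) = 0.720

α = 0.720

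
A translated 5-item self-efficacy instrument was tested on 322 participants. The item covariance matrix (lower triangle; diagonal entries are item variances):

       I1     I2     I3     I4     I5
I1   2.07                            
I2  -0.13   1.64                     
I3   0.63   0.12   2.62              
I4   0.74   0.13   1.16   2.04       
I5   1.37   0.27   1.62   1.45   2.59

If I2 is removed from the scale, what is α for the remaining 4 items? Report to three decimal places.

Remaining items: I1, I3, I4, I5 (k = 4).
Σσᵢ² = 2.07 + 2.62 + 2.04 + 2.59 = 9.32
total variance = 9.32 + 2 × 6.97 = 23.26
α (item deleted) = (4/3)·(1 − 9.32/23.26) = 0.799

α = 0.799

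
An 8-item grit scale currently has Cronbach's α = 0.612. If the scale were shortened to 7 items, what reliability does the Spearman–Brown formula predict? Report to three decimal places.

predicted reliability = 0.580

Length factor m = 7/8 = 0.8750
α' = m·α / (1 − (1−m)·α)
   = 7/8 × 0.612 / (1 − (1 − 7/8) × 0.612)
   = 0.5355 / 0.9235 = 0.580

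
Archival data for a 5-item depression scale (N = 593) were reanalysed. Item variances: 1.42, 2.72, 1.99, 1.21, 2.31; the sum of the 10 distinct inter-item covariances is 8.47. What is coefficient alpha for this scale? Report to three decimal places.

coefficient alpha = 0.796

sum of item variances = 1.42 + 2.72 + 1.99 + 1.21 + 2.31 = 9.65
Sum of distinct covariances = 8.47
σ²_T = sum of item variances + 2·Σcov = 9.65 + 2 × 8.47 = 26.59
α = (5/4)·(1 − 9.65/26.59) = 0.796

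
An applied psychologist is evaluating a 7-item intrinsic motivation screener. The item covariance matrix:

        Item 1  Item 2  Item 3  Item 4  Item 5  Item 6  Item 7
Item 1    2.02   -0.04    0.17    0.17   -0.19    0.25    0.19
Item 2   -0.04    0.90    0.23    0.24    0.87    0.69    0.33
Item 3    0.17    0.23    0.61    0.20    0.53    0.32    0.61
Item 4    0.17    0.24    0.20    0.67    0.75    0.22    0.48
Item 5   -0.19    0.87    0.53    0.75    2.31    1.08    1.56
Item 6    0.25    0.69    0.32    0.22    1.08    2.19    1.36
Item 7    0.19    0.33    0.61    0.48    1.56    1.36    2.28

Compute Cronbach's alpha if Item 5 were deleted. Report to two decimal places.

α = 0.67

Remaining items: Item 1, Item 2, Item 3, Item 4, Item 6, Item 7 (k = 6).
Σσᵢ² = 2.02 + 0.90 + 0.61 + 0.67 + 2.19 + 2.28 = 8.67
total variance = 8.67 + 2 × 5.42 = 19.51
α (item deleted) = (6/5)·(1 − 8.67/19.51) = 0.67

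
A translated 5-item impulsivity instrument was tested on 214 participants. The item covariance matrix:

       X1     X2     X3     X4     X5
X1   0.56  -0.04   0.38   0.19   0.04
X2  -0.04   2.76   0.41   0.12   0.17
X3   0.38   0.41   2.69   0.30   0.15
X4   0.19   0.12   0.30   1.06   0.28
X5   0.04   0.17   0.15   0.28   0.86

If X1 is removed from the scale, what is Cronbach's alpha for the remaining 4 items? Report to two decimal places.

Remaining items: X2, X3, X4, X5 (k = 4).
Σσ²ᵢ = 2.76 + 2.69 + 1.06 + 0.86 = 7.37
σ²_total = 7.37 + 2 × 1.43 = 10.23
α (item deleted) = (4/3)·(1 − 7.37/10.23) = 0.37

Cronbach's alpha = 0.37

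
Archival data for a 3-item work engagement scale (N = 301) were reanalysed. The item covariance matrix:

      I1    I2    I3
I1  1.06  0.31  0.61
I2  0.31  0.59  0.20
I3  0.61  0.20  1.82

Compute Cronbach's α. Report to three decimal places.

Cronbach's α = 0.588

sum of item variances = 1.06 + 0.59 + 1.82 = 3.47
Sum of the distinct covariances = 1.12
σ²_T = 3.47 + 2 × 1.12 = 5.71
α = (k/(k−1))·(1 − sum of item variances/σ²_T) = (3/2)·(1 − 3.47/5.71) = 0.588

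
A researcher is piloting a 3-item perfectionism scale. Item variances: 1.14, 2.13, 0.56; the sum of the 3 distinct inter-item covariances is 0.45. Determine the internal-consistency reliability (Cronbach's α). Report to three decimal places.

Cronbach's α = 0.285

Σσ²ᵢ = 1.14 + 2.13 + 0.56 = 3.83
Sum of distinct covariances = 0.45
σ²_T = Σσ²ᵢ + 2·Σcov = 3.83 + 2 × 0.45 = 4.73
α = (3/2)·(1 − 3.83/4.73) = 0.285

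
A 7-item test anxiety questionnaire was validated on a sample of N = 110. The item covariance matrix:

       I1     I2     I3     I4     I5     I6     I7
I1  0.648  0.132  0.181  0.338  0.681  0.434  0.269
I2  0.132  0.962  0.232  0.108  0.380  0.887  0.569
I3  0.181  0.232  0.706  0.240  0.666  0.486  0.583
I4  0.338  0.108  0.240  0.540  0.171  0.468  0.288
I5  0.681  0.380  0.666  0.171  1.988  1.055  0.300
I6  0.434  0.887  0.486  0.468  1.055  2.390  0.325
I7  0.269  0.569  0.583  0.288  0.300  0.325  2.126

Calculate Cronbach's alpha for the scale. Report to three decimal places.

Σσᵢ² = 0.648 + 0.962 + 0.706 + 0.540 + 1.988 + 2.390 + 2.126 = 9.360
Sum of the distinct covariances = 8.793
σ²_T = 9.360 + 2 × 8.793 = 26.946
α = (k/(k−1))·(1 − Σσᵢ²/σ²_T) = (7/6)·(1 − 9.360/26.946) = 0.761

Cronbach's alpha = 0.761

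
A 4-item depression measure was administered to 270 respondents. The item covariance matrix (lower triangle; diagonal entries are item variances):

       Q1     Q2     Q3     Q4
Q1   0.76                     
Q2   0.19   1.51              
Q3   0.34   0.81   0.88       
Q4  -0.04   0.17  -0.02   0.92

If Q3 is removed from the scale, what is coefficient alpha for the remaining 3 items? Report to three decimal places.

α = 0.251

Remaining items: Q1, Q2, Q4 (k = 3).
Σσ²ᵢ = 0.76 + 1.51 + 0.92 = 3.19
σ²_total = 3.19 + 2 × 0.32 = 3.83
α (item deleted) = (3/2)·(1 − 3.19/3.83) = 0.251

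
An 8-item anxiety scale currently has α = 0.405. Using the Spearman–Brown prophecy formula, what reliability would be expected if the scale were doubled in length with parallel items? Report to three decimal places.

Length factor m = 2
α' = m·α / (1 + (m−1)·α)
   = 2 × 0.405 / (1 + (2 − 1) × 0.405)
   = 0.8100 / 1.4050 = 0.577

predicted reliability = 0.577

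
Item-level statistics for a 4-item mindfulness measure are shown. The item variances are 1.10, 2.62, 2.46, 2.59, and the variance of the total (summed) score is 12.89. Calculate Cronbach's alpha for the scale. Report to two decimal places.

Σσᵢ² = 1.10 + 2.62 + 2.46 + 2.59 = 8.77
α = (k/(k−1))·(1 − Σσᵢ²/total variance) = (4/3)·(1 − 8.77/12.89) = 0.43

α = 0.43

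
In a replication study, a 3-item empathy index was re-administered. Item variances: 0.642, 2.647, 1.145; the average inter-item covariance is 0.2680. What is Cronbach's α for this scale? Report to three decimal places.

Cronbach's α = 0.399

Σσ²ᵢ = 0.642 + 2.647 + 1.145 = 4.434
Sum of the 3 distinct covariances = 3 × 0.2680 = 0.8040
total variance = Σσ²ᵢ + 2·Σcov = 4.434 + 2 × 0.8040 = 6.0420
α = (3/2)·(1 − 4.434/6.0420) = 0.399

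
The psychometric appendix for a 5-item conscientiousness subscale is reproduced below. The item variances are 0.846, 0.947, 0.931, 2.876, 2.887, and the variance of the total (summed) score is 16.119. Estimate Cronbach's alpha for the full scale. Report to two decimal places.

α = 0.59

Σσ²ᵢ = 0.846 + 0.947 + 0.931 + 2.876 + 2.887 = 8.487
α = (k/(k−1))·(1 − Σσ²ᵢ/σ²_T) = (5/4)·(1 − 8.487/16.119) = 0.59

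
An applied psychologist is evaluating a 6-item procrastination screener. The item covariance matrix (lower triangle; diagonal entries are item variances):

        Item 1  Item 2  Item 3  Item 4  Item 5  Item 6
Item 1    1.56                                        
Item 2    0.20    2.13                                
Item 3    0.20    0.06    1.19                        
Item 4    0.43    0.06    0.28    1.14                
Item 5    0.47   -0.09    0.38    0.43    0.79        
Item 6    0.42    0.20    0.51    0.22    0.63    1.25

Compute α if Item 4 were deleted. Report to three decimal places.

α = 0.578

Remaining items: Item 1, Item 2, Item 3, Item 5, Item 6 (k = 5).
Σσ²ᵢ = 1.56 + 2.13 + 1.19 + 0.79 + 1.25 = 6.92
σ²_T = 6.92 + 2 × 2.98 = 12.88
α (item deleted) = (5/4)·(1 − 6.92/12.88) = 0.578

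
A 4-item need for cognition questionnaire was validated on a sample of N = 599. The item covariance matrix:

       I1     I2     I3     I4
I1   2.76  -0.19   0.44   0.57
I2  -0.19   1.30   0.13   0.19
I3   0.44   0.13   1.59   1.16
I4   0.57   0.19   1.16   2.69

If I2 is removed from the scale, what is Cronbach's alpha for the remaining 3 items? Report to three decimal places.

Remaining items: I1, I3, I4 (k = 3).
sum of item variances = 2.76 + 1.59 + 2.69 = 7.04
σ²_total = 7.04 + 2 × 2.17 = 11.38
α (item deleted) = (3/2)·(1 − 7.04/11.38) = 0.572

Cronbach's alpha = 0.572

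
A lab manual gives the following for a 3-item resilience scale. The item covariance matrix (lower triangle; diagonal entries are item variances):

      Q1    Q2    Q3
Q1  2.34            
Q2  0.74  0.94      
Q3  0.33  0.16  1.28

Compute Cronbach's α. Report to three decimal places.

Σσᵢ² = 2.34 + 0.94 + 1.28 = 4.56
Sum of off-diagonal covariances = 1.23
σ²_T = 4.56 + 2 × 1.23 = 7.02
α = (k/(k−1))·(1 − Σσᵢ²/σ²_T) = (3/2)·(1 − 4.56/7.02) = 0.526

Cronbach's α = 0.526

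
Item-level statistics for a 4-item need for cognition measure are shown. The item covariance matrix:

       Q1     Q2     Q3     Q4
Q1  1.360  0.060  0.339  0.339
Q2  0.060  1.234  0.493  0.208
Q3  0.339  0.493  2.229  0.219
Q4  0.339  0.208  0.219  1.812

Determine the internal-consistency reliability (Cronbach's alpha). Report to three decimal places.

ΣVar(i) = 1.360 + 1.234 + 2.229 + 1.812 = 6.635
Sum of the distinct covariances = 1.658
σ²_total = 6.635 + 2 × 1.658 = 9.951
α = (k/(k−1))·(1 − ΣVar(i)/σ²_total) = (4/3)·(1 − 6.635/9.951) = 0.444

α = 0.444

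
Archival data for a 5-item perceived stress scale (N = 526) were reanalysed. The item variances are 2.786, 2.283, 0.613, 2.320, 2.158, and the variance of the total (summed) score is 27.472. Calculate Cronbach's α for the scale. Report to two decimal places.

Cronbach's α = 0.79

sum of item variances = 2.786 + 2.283 + 0.613 + 2.320 + 2.158 = 10.160
α = (k/(k−1))·(1 − sum of item variances/Var(T)) = (5/4)·(1 − 10.160/27.472) = 0.79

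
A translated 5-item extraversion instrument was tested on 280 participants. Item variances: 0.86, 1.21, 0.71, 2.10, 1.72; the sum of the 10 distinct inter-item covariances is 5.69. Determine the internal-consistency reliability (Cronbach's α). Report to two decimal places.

Σσ²ᵢ = 0.86 + 1.21 + 0.71 + 2.10 + 1.72 = 6.60
Sum of distinct covariances = 5.69
σ²_T = Σσ²ᵢ + 2·Σcov = 6.60 + 2 × 5.69 = 17.98
α = (5/4)·(1 − 6.60/17.98) = 0.79

Cronbach's α = 0.79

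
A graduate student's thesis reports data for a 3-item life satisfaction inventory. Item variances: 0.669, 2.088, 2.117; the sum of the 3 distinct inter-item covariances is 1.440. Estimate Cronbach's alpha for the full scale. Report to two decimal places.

Σσ²ᵢ = 0.669 + 2.088 + 2.117 = 4.874
Sum of distinct covariances = 1.440
Var(T) = Σσ²ᵢ + 2·Σcov = 4.874 + 2 × 1.440 = 7.754
α = (3/2)·(1 − 4.874/7.754) = 0.56

Cronbach's alpha = 0.56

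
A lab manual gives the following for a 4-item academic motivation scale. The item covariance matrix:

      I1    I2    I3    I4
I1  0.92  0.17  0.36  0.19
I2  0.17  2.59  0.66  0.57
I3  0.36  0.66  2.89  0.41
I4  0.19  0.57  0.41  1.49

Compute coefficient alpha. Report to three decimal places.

coefficient alpha = 0.499

Σσ²ᵢ = 0.92 + 2.59 + 2.89 + 1.49 = 7.89
Σ_{i<j} σ_ij = 2.36
total variance = 7.89 + 2 × 2.36 = 12.61
α = (k/(k−1))·(1 − Σσ²ᵢ/total variance) = (4/3)·(1 − 7.89/12.61) = 0.499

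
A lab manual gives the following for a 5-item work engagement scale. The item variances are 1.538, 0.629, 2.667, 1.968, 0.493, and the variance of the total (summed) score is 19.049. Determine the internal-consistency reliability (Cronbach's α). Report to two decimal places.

Cronbach's α = 0.77

sum of item variances = 1.538 + 0.629 + 2.667 + 1.968 + 0.493 = 7.295
α = (k/(k−1))·(1 − sum of item variances/σ²_total) = (5/4)·(1 − 7.295/19.049) = 0.77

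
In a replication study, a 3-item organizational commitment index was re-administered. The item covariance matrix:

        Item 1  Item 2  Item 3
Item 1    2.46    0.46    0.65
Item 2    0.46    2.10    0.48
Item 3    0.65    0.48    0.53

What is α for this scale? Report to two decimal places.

Σσᵢ² = 2.46 + 2.10 + 0.53 = 5.09
Sum of off-diagonal covariances = 1.59
total variance = 5.09 + 2 × 1.59 = 8.27
α = (k/(k−1))·(1 − Σσᵢ²/total variance) = (3/2)·(1 − 5.09/8.27) = 0.58

α = 0.58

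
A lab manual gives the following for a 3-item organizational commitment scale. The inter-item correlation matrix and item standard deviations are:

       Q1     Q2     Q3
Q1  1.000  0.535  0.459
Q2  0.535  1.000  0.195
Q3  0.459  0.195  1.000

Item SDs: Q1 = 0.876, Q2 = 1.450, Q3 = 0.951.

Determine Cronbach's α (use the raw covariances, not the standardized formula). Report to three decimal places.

Cronbach's α = 0.620

Σσ²ᵢ = 0.876² + 1.450² + 0.951² = 3.7743
Covariances σ_ij = r_ij · s_i · s_j:
  σ(Q1,Q2) = 0.535 × 0.876 × 1.450 = 0.6796
  σ(Q1,Q3) = 0.459 × 0.876 × 0.951 = 0.3824
  σ(Q2,Q3) = 0.195 × 1.450 × 0.951 = 0.2689
σ²_T = Σσ²ᵢ + 2·Σσ_ij = 3.7743 + 2 × 1.3309 = 6.4361
α = (3/2)·(1 − 3.7743/6.4361) = 0.620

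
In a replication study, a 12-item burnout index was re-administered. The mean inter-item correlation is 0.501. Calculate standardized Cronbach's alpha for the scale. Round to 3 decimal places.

α = 0.923

Standardized α = k·r̄ / (1 + (k−1)·r̄) = 12 × 0.501 / (1 + 11 × 0.501)
  = 6.0120 / 6.5110 = 0.923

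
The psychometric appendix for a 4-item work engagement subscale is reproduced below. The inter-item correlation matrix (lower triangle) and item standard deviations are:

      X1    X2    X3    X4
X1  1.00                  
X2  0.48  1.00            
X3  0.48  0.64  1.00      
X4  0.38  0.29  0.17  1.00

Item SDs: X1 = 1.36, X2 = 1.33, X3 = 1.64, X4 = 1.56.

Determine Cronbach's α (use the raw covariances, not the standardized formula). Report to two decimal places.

Σσ²ᵢ = 1.36² + 1.33² + 1.64² + 1.56² = 8.7417
Covariances σ_ij = r_ij · s_i · s_j:
  σ(X1,X2) = 0.48 × 1.36 × 1.33 = 0.8682
  σ(X1,X3) = 0.48 × 1.36 × 1.64 = 1.0706
  σ(X1,X4) = 0.38 × 1.36 × 1.56 = 0.8062
  σ(X2,X3) = 0.64 × 1.33 × 1.64 = 1.3960
  σ(X2,X4) = 0.29 × 1.33 × 1.56 = 0.6017
  σ(X3,X4) = 0.17 × 1.64 × 1.56 = 0.4349
σ²_T = Σσ²ᵢ + 2·Σσ_ij = 8.7417 + 2 × 5.1776 = 19.0969
α = (4/3)·(1 − 8.7417/19.0969) = 0.72

α = 0.72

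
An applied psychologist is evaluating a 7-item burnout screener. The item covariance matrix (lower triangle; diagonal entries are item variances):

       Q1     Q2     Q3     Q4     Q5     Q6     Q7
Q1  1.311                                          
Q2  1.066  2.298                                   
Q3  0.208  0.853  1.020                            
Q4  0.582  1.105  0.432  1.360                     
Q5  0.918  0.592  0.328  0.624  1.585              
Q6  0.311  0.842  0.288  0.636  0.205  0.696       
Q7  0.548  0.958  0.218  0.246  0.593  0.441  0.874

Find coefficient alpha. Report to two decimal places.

Σσ²ᵢ = 1.311 + 2.298 + 1.020 + 1.360 + 1.585 + 0.696 + 0.874 = 9.144
Σ_{i<j} σ_ij = 11.994
σ²_T = 9.144 + 2 × 11.994 = 33.132
α = (k/(k−1))·(1 − Σσ²ᵢ/σ²_T) = (7/6)·(1 − 9.144/33.132) = 0.84

α = 0.84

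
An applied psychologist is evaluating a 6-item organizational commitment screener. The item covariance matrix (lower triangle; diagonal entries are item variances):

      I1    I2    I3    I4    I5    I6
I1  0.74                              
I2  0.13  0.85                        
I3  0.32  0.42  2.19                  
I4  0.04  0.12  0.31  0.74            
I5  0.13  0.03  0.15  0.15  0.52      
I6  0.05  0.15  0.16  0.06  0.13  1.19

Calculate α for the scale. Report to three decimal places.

ΣVar(i) = 0.74 + 0.85 + 2.19 + 0.74 + 0.52 + 1.19 = 6.23
Sum of the distinct covariances = 2.35
σ²_total = 6.23 + 2 × 2.35 = 10.93
α = (k/(k−1))·(1 − ΣVar(i)/σ²_total) = (6/5)·(1 − 6.23/10.93) = 0.516

α = 0.516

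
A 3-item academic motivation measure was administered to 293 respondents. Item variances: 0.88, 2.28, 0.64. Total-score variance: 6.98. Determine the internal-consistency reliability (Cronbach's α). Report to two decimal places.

sum of item variances = 0.88 + 2.28 + 0.64 = 3.80
α = (k/(k−1))·(1 − sum of item variances/Var(T)) = (3/2)·(1 − 3.80/6.98) = 0.68

α = 0.68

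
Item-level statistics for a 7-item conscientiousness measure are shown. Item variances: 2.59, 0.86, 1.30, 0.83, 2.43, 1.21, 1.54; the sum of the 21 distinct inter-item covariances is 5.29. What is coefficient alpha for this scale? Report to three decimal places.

α = 0.578

Σσ²ᵢ = 2.59 + 0.86 + 1.30 + 0.83 + 2.43 + 1.21 + 1.54 = 10.76
Sum of distinct covariances = 5.29
σ²_total = Σσ²ᵢ + 2·Σcov = 10.76 + 2 × 5.29 = 21.34
α = (7/6)·(1 − 10.76/21.34) = 0.578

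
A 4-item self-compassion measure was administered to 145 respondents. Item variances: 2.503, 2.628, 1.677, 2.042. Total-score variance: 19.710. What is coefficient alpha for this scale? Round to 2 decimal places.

coefficient alpha = 0.73

Σσᵢ² = 2.503 + 2.628 + 1.677 + 2.042 = 8.850
α = (k/(k−1))·(1 − Σσᵢ²/Var(T)) = (4/3)·(1 − 8.850/19.710) = 0.73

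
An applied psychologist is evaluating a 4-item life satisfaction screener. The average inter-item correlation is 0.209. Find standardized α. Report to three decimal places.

Standardized α = k·r̄ / (1 + (k−1)·r̄) = 4 × 0.209 / (1 + 3 × 0.209)
  = 0.8360 / 1.6270 = 0.514

standardized α = 0.514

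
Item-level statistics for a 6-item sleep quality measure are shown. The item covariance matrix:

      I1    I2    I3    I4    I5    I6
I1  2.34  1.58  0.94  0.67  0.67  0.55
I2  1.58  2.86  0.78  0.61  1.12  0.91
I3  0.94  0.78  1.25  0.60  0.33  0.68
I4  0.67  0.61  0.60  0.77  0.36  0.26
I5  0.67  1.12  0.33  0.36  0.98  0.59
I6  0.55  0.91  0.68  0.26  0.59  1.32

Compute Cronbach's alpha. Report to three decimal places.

Σσ²ᵢ = 2.34 + 2.86 + 1.25 + 0.77 + 0.98 + 1.32 = 9.52
Sum of off-diagonal covariances = 10.65
Var(T) = 9.52 + 2 × 10.65 = 30.82
α = (k/(k−1))·(1 − Σσ²ᵢ/Var(T)) = (6/5)·(1 − 9.52/30.82) = 0.829

Cronbach's alpha = 0.829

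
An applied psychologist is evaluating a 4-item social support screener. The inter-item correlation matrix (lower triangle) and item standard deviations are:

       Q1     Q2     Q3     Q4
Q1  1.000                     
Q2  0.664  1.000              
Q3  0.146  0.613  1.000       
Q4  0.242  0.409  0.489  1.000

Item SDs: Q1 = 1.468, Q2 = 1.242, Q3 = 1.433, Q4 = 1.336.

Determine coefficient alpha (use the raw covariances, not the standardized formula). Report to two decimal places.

α = 0.74

Σσ²ᵢ = 1.468² + 1.242² + 1.433² + 1.336² = 7.5360
Covariances σ_ij = r_ij · s_i · s_j:
  σ(Q1,Q2) = 0.664 × 1.468 × 1.242 = 1.2106
  σ(Q1,Q3) = 0.146 × 1.468 × 1.433 = 0.3071
  σ(Q1,Q4) = 0.242 × 1.468 × 1.336 = 0.4746
  σ(Q2,Q3) = 0.613 × 1.242 × 1.433 = 1.0910
  σ(Q2,Q4) = 0.409 × 1.242 × 1.336 = 0.6787
  σ(Q3,Q4) = 0.489 × 1.433 × 1.336 = 0.9362
σ²_T = Σσ²ᵢ + 2·Σσ_ij = 7.5360 + 2 × 4.6982 = 16.9324
α = (4/3)·(1 − 7.5360/16.9324) = 0.74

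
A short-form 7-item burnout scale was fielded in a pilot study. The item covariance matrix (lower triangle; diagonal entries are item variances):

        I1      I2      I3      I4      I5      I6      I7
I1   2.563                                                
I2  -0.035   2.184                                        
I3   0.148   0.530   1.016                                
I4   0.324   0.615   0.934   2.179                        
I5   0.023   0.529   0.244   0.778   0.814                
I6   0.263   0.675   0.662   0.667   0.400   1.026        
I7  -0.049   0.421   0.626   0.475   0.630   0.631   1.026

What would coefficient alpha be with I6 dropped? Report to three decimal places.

Remaining items: I1, I2, I3, I4, I5, I7 (k = 6).
ΣVar(i) = 2.563 + 2.184 + 1.016 + 2.179 + 0.814 + 1.026 = 9.782
total variance = 9.782 + 2 × 6.193 = 22.168
α (item deleted) = (6/5)·(1 − 9.782/22.168) = 0.670

α = 0.670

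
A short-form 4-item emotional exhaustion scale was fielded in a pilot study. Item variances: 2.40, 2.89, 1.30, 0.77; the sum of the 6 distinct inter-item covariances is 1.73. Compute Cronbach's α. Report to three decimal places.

ΣVar(i) = 2.40 + 2.89 + 1.30 + 0.77 = 7.36
Sum of distinct covariances = 1.73
total variance = ΣVar(i) + 2·Σcov = 7.36 + 2 × 1.73 = 10.82
α = (4/3)·(1 − 7.36/10.82) = 0.426

Cronbach's α = 0.426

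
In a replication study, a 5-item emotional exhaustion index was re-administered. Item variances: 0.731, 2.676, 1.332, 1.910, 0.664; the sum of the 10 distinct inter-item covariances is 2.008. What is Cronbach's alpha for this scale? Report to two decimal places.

Cronbach's alpha = 0.44

Σσᵢ² = 0.731 + 2.676 + 1.332 + 1.910 + 0.664 = 7.313
Sum of distinct covariances = 2.008
σ²_T = Σσᵢ² + 2·Σcov = 7.313 + 2 × 2.008 = 11.329
α = (5/4)·(1 − 7.313/11.329) = 0.44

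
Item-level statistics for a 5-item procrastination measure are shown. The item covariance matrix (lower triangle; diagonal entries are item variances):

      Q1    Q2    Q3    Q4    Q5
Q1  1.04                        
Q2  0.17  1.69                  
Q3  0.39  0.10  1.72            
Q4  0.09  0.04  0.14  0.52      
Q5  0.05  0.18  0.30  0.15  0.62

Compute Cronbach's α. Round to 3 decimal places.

Σσ²ᵢ = 1.04 + 1.69 + 1.72 + 0.52 + 0.62 = 5.59
Sum of off-diagonal covariances = 1.61
σ²_total = 5.59 + 2 × 1.61 = 8.81
α = (k/(k−1))·(1 − Σσ²ᵢ/σ²_total) = (5/4)·(1 − 5.59/8.81) = 0.457

α = 0.457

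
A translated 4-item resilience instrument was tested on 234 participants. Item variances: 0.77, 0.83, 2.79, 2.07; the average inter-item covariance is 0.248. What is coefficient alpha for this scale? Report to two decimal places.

α = 0.42

Σσᵢ² = 0.77 + 0.83 + 2.79 + 2.07 = 6.46
Sum of the 6 distinct covariances = 6 × 0.248 = 1.488
total variance = Σσᵢ² + 2·Σcov = 6.46 + 2 × 1.488 = 9.436
α = (4/3)·(1 − 6.46/9.436) = 0.42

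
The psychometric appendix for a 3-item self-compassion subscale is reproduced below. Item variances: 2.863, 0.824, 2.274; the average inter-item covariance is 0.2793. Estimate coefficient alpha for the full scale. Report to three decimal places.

coefficient alpha = 0.329

ΣVar(i) = 2.863 + 0.824 + 2.274 = 5.961
Sum of the 3 distinct covariances = 3 × 0.2793 = 0.8379
σ²_T = ΣVar(i) + 2·Σcov = 5.961 + 2 × 0.8379 = 7.6368
α = (3/2)·(1 − 5.961/7.6368) = 0.329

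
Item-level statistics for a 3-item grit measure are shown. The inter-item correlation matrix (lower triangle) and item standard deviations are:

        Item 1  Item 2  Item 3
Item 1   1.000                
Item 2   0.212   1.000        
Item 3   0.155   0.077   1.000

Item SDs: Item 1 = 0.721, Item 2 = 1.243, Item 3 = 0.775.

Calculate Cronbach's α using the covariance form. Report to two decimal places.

Σσ²ᵢ = 0.721² + 1.243² + 0.775² = 2.6655
Covariances σ_ij = r_ij · s_i · s_j:
  σ(Item 1,Item 2) = 0.212 × 0.721 × 1.243 = 0.1900
  σ(Item 1,Item 3) = 0.155 × 0.721 × 0.775 = 0.0866
  σ(Item 2,Item 3) = 0.077 × 1.243 × 0.775 = 0.0742
σ²_T = Σσ²ᵢ + 2·Σσ_ij = 2.6655 + 2 × 0.3508 = 3.3671
α = (3/2)·(1 − 2.6655/3.3671) = 0.31

Cronbach's α = 0.31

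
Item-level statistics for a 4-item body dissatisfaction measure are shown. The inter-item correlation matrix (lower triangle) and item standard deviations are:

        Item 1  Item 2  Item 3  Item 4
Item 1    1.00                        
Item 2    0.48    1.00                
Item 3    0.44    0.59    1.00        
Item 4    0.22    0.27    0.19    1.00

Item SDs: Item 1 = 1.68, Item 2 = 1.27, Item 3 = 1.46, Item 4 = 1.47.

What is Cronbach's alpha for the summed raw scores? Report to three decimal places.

Cronbach's alpha = 0.688

Σσ²ᵢ = 1.68² + 1.27² + 1.46² + 1.47² = 8.7278
Covariances σ_ij = r_ij · s_i · s_j:
  σ(Item 1,Item 2) = 0.48 × 1.68 × 1.27 = 1.0241
  σ(Item 1,Item 3) = 0.44 × 1.68 × 1.46 = 1.0792
  σ(Item 1,Item 4) = 0.22 × 1.68 × 1.47 = 0.5433
  σ(Item 2,Item 3) = 0.59 × 1.27 × 1.46 = 1.0940
  σ(Item 2,Item 4) = 0.27 × 1.27 × 1.47 = 0.5041
  σ(Item 3,Item 4) = 0.19 × 1.46 × 1.47 = 0.4078
σ²_T = Σσ²ᵢ + 2·Σσ_ij = 8.7278 + 2 × 4.6525 = 18.0328
α = (4/3)·(1 − 8.7278/18.0328) = 0.688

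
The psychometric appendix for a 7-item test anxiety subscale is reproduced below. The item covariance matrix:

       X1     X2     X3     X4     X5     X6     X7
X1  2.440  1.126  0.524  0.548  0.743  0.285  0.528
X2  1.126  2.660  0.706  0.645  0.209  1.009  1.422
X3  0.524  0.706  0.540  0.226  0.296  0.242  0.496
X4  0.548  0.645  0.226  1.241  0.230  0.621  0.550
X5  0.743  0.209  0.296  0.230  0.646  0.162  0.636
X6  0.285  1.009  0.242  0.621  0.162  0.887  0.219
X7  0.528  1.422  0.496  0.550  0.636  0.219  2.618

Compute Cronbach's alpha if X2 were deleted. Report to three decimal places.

Remaining items: X1, X3, X4, X5, X6, X7 (k = 6).
Σσᵢ² = 2.440 + 0.540 + 1.241 + 0.646 + 0.887 + 2.618 = 8.372
total variance = 8.372 + 2 × 6.306 = 20.984
α (item deleted) = (6/5)·(1 − 8.372/20.984) = 0.721

Cronbach's alpha = 0.721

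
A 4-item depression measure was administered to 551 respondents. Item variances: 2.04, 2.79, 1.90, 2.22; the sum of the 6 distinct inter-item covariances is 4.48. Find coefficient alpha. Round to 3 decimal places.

coefficient alpha = 0.667

sum of item variances = 2.04 + 2.79 + 1.90 + 2.22 = 8.95
Sum of distinct covariances = 4.48
total variance = sum of item variances + 2·Σcov = 8.95 + 2 × 4.48 = 17.91
α = (4/3)·(1 − 8.95/17.91) = 0.667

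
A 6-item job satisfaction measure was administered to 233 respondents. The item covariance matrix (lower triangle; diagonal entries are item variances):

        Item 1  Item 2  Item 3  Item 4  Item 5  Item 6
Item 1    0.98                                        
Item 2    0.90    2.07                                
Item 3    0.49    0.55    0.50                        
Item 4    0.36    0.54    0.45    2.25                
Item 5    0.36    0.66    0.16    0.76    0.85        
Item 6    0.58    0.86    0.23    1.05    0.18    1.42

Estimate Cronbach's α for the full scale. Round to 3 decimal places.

Σσ²ᵢ = 0.98 + 2.07 + 0.50 + 2.25 + 0.85 + 1.42 = 8.07
Σ_{i<j} σ_ij = 8.13
Var(T) = 8.07 + 2 × 8.13 = 24.33
α = (k/(k−1))·(1 − Σσ²ᵢ/Var(T)) = (6/5)·(1 − 8.07/24.33) = 0.802

Cronbach's α = 0.802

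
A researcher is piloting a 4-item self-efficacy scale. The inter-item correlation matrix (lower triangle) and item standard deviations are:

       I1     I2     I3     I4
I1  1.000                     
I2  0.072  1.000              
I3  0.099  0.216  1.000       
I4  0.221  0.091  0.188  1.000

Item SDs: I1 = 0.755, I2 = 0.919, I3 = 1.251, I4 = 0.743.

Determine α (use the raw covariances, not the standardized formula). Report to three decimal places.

α = 0.398

Σσ²ᵢ = 0.755² + 0.919² + 1.251² + 0.743² = 3.5316
Covariances σ_ij = r_ij · s_i · s_j:
  σ(I1,I2) = 0.072 × 0.755 × 0.919 = 0.0500
  σ(I1,I3) = 0.099 × 0.755 × 1.251 = 0.0935
  σ(I1,I4) = 0.221 × 0.755 × 0.743 = 0.1240
  σ(I2,I3) = 0.216 × 0.919 × 1.251 = 0.2483
  σ(I2,I4) = 0.091 × 0.919 × 0.743 = 0.0621
  σ(I3,I4) = 0.188 × 1.251 × 0.743 = 0.1747
σ²_T = Σσ²ᵢ + 2·Σσ_ij = 3.5316 + 2 × 0.7526 = 5.0368
α = (4/3)·(1 − 3.5316/5.0368) = 0.398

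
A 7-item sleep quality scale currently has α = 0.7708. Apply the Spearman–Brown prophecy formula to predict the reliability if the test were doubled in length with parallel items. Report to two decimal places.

predicted reliability = 0.87

Length factor m = 2
α' = m·α / (1 + (m−1)·α)
   = 2 × 0.7708 / (1 + (2 − 1) × 0.7708)
   = 1.5416 / 1.7708 = 0.87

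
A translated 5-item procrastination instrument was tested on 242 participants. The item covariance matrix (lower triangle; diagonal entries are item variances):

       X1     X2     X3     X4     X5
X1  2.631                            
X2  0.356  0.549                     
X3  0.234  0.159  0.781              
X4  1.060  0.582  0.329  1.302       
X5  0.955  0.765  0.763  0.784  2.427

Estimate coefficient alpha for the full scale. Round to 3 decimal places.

α = 0.761

Σσᵢ² = 2.631 + 0.549 + 0.781 + 1.302 + 2.427 = 7.690
Sum of off-diagonal covariances = 5.987
total variance = 7.690 + 2 × 5.987 = 19.664
α = (k/(k−1))·(1 − Σσᵢ²/total variance) = (5/4)·(1 − 7.690/19.664) = 0.761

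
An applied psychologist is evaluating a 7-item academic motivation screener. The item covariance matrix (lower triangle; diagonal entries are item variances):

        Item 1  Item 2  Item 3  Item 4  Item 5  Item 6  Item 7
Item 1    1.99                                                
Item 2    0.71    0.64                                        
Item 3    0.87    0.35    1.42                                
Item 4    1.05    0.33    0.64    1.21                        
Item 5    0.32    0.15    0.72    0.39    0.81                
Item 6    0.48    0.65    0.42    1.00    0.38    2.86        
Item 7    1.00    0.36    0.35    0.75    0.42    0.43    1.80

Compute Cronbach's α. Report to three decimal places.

Cronbach's α = 0.801

ΣVar(i) = 1.99 + 0.64 + 1.42 + 1.21 + 0.81 + 2.86 + 1.80 = 10.73
Sum of the distinct covariances = 11.77
σ²_total = 10.73 + 2 × 11.77 = 34.27
α = (k/(k−1))·(1 − ΣVar(i)/σ²_total) = (7/6)·(1 − 10.73/34.27) = 0.801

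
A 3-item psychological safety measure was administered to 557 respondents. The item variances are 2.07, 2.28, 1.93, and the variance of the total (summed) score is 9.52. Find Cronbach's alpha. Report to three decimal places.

Cronbach's alpha = 0.511

ΣVar(i) = 2.07 + 2.28 + 1.93 = 6.28
α = (k/(k−1))·(1 − ΣVar(i)/Var(T)) = (3/2)·(1 − 6.28/9.52) = 0.511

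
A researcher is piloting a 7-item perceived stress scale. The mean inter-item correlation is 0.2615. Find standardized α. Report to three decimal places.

α = 0.713

Standardized α = k·r̄ / (1 + (k−1)·r̄) = 7 × 0.2615 / (1 + 6 × 0.2615)
  = 1.8305 / 2.5690 = 0.713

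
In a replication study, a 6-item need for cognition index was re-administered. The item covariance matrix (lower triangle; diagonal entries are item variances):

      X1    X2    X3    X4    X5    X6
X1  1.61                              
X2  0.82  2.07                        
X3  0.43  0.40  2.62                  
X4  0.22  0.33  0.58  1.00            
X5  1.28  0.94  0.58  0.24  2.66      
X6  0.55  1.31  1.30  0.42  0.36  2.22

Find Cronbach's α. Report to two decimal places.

Σσᵢ² = 1.61 + 2.07 + 2.62 + 1.00 + 2.66 + 2.22 = 12.18
Σ_{i<j} σ_ij = 9.76
σ²_total = 12.18 + 2 × 9.76 = 31.70
α = (k/(k−1))·(1 − Σσᵢ²/σ²_total) = (6/5)·(1 − 12.18/31.70) = 0.74

Cronbach's α = 0.74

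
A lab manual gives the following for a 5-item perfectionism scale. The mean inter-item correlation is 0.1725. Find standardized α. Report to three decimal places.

Standardized α = k·r̄ / (1 + (k−1)·r̄) = 5 × 0.1725 / (1 + 4 × 0.1725)
  = 0.8625 / 1.6900 = 0.510

α = 0.510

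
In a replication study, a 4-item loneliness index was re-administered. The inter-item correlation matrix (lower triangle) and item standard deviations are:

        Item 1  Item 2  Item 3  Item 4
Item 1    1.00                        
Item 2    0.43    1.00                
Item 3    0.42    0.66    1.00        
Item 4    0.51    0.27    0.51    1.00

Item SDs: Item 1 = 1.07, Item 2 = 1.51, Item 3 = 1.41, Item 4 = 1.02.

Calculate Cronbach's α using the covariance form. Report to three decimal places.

α = 0.772

Σσ²ᵢ = 1.07² + 1.51² + 1.41² + 1.02² = 6.4535
Covariances σ_ij = r_ij · s_i · s_j:
  σ(Item 1,Item 2) = 0.43 × 1.07 × 1.51 = 0.6948
  σ(Item 1,Item 3) = 0.42 × 1.07 × 1.41 = 0.6337
  σ(Item 1,Item 4) = 0.51 × 1.07 × 1.02 = 0.5566
  σ(Item 2,Item 3) = 0.66 × 1.51 × 1.41 = 1.4052
  σ(Item 2,Item 4) = 0.27 × 1.51 × 1.02 = 0.4159
  σ(Item 3,Item 4) = 0.51 × 1.41 × 1.02 = 0.7335
σ²_T = Σσ²ᵢ + 2·Σσ_ij = 6.4535 + 2 × 4.4397 = 15.3329
α = (4/3)·(1 − 6.4535/15.3329) = 0.772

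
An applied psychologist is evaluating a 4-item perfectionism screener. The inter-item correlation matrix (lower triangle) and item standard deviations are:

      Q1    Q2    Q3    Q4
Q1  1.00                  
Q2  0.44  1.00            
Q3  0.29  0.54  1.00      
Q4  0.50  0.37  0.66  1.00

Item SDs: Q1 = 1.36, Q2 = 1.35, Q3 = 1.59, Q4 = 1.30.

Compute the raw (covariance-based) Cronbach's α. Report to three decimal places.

Σσ²ᵢ = 1.36² + 1.35² + 1.59² + 1.30² = 7.8902
Covariances σ_ij = r_ij · s_i · s_j:
  σ(Q1,Q2) = 0.44 × 1.36 × 1.35 = 0.8078
  σ(Q1,Q3) = 0.29 × 1.36 × 1.59 = 0.6271
  σ(Q1,Q4) = 0.50 × 1.36 × 1.30 = 0.8840
  σ(Q2,Q3) = 0.54 × 1.35 × 1.59 = 1.1591
  σ(Q2,Q4) = 0.37 × 1.35 × 1.30 = 0.6493
  σ(Q3,Q4) = 0.66 × 1.59 × 1.30 = 1.3642
σ²_T = Σσ²ᵢ + 2·Σσ_ij = 7.8902 + 2 × 5.4915 = 18.8732
α = (4/3)·(1 − 7.8902/18.8732) = 0.776

α = 0.776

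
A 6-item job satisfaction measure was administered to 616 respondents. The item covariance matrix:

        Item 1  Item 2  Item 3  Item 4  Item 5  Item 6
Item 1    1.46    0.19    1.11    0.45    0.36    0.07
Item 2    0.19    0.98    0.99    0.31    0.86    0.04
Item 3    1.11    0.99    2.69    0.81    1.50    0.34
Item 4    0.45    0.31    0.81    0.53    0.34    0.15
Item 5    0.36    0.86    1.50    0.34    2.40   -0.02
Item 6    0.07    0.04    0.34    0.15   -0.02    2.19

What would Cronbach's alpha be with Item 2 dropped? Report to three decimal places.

Cronbach's alpha = 0.655

Remaining items: Item 1, Item 3, Item 4, Item 5, Item 6 (k = 5).
Σσᵢ² = 1.46 + 2.69 + 0.53 + 2.40 + 2.19 = 9.27
σ²_T = 9.27 + 2 × 5.11 = 19.49
α (item deleted) = (5/4)·(1 − 9.27/19.49) = 0.655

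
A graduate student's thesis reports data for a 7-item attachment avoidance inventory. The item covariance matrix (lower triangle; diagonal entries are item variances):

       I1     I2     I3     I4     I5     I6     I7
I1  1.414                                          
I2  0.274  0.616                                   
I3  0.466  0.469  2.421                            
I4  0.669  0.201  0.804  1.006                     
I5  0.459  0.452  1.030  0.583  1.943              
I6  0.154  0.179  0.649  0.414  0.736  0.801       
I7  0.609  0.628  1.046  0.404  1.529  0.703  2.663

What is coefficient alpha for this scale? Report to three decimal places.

sum of item variances = 1.414 + 0.616 + 2.421 + 1.006 + 1.943 + 0.801 + 2.663 = 10.864
Sum of off-diagonal covariances = 12.458
σ²_T = 10.864 + 2 × 12.458 = 35.780
α = (k/(k−1))·(1 − sum of item variances/σ²_T) = (7/6)·(1 − 10.864/35.780) = 0.812

α = 0.812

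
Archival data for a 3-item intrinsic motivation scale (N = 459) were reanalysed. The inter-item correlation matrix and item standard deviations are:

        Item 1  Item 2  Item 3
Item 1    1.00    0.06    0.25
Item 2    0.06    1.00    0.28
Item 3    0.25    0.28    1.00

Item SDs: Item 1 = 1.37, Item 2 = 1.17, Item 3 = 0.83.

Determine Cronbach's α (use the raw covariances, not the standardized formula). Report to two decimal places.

Cronbach's α = 0.37

Σσ²ᵢ = 1.37² + 1.17² + 0.83² = 3.9347
Covariances σ_ij = r_ij · s_i · s_j:
  σ(Item 1,Item 2) = 0.06 × 1.37 × 1.17 = 0.0962
  σ(Item 1,Item 3) = 0.25 × 1.37 × 0.83 = 0.2843
  σ(Item 2,Item 3) = 0.28 × 1.17 × 0.83 = 0.2719
σ²_T = Σσ²ᵢ + 2·Σσ_ij = 3.9347 + 2 × 0.6524 = 5.2395
α = (3/2)·(1 − 3.9347/5.2395) = 0.37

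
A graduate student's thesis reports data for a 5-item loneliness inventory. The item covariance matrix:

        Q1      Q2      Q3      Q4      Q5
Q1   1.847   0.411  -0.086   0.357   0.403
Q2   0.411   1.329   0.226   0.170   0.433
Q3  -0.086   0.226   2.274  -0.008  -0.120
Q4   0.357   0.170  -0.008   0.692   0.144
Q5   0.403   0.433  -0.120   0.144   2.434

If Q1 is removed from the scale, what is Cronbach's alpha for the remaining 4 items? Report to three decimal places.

Remaining items: Q2, Q3, Q4, Q5 (k = 4).
sum of item variances = 1.329 + 2.274 + 0.692 + 2.434 = 6.729
Var(T) = 6.729 + 2 × 0.845 = 8.419
α (item deleted) = (4/3)·(1 − 6.729/8.419) = 0.268

α = 0.268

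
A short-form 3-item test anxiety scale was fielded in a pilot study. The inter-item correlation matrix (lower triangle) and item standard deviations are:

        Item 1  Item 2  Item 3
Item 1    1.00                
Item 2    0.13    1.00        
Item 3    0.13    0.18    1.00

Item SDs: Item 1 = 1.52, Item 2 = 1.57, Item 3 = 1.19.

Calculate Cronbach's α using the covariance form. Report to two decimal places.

α = 0.33

Σσ²ᵢ = 1.52² + 1.57² + 1.19² = 6.1914
Covariances σ_ij = r_ij · s_i · s_j:
  σ(Item 1,Item 2) = 0.13 × 1.52 × 1.57 = 0.3102
  σ(Item 1,Item 3) = 0.13 × 1.52 × 1.19 = 0.2351
  σ(Item 2,Item 3) = 0.18 × 1.57 × 1.19 = 0.3363
σ²_T = Σσ²ᵢ + 2·Σσ_ij = 6.1914 + 2 × 0.8816 = 7.9546
α = (3/2)·(1 − 6.1914/7.9546) = 0.33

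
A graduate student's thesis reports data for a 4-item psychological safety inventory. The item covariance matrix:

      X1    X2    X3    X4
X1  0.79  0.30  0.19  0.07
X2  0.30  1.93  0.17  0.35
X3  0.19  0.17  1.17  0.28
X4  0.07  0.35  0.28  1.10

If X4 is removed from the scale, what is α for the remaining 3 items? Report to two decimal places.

α = 0.38

Remaining items: X1, X2, X3 (k = 3).
sum of item variances = 0.79 + 1.93 + 1.17 = 3.89
Var(T) = 3.89 + 2 × 0.66 = 5.21
α (item deleted) = (3/2)·(1 − 3.89/5.21) = 0.38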